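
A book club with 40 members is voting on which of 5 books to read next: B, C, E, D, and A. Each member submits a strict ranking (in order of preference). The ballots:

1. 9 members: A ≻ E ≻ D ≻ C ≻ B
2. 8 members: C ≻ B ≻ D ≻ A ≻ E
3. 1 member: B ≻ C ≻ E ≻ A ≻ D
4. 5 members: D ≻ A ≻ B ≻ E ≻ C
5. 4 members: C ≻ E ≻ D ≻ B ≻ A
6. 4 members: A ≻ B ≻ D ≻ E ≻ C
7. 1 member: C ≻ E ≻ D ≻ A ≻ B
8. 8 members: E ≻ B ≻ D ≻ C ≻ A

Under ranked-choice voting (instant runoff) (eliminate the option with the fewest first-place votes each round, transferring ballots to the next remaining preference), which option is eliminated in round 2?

Round 1: B 1, C 13, E 8, D 5, A 13. Eliminate B.
Round 2: C 14, E 8, D 5, A 13. Eliminate D.

D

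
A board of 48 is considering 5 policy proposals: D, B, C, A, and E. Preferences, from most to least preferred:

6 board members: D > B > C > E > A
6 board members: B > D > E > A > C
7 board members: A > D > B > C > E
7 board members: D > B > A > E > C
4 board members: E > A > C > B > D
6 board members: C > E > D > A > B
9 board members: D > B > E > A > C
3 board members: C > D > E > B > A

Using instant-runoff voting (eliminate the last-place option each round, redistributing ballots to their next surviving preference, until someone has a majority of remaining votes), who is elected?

D

Round 1: D 22, B 6, C 9, A 7, E 4. Eliminate E.
Round 2: D 22, B 6, C 9, A 11. Eliminate B.
Round 3: D 28, C 9, A 11. D has a majority.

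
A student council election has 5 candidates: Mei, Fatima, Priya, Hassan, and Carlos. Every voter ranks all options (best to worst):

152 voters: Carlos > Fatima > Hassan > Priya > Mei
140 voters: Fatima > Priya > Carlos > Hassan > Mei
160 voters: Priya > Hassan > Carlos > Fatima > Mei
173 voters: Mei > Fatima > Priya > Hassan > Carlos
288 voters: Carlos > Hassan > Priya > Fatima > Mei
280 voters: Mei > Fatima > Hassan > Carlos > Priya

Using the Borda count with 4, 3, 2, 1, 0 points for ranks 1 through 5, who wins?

Mei: 152·0 + 140·0 + 160·0 + 173·4 + 288·0 + 280·4 = 1812
Fatima: 152·3 + 140·4 + 160·1 + 173·3 + 288·1 + 280·3 = 2823
Priya: 152·1 + 140·3 + 160·4 + 173·2 + 288·2 + 280·0 = 2134
Hassan: 152·2 + 140·1 + 160·3 + 173·1 + 288·3 + 280·2 = 2521
Carlos: 152·4 + 140·2 + 160·2 + 173·0 + 288·4 + 280·1 = 2640
Fatima has the highest Borda score (2823).

Fatima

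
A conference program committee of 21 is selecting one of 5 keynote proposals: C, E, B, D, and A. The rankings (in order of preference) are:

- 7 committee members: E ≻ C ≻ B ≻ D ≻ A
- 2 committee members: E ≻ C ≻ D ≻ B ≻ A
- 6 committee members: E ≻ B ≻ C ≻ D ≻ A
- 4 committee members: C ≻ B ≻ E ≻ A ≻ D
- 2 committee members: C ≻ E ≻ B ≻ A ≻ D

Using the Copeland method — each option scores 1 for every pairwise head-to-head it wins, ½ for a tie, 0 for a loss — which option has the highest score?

C: beats B, D, and A; loses to E → score 3.
E: beats C, B, D, and A → score 4.
B: beats D and A; loses to C and E → score 2.
D: beats A; loses to C, E, and B → score 1.
A: loses to C, E, B, and D → score 0.
E has the best pairwise record.

E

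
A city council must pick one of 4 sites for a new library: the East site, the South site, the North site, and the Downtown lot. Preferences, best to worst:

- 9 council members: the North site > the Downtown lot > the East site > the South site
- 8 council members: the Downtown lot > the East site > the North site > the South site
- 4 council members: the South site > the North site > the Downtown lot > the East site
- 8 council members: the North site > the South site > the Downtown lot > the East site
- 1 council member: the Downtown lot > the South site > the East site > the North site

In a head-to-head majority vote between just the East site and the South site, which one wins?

the East site

Voters preferring the East site to the South site: 17; preferring the South site to the East site: 13.
the East site wins the head-to-head.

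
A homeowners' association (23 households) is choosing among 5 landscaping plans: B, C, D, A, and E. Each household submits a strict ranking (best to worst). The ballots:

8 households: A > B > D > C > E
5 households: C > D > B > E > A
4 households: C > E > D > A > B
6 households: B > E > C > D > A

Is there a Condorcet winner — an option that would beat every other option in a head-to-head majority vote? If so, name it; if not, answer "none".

Checking pairwise contests:
A beats B 12–11.
B beats C 14–9.
B beats D 14–9.
C beats A 15–8.
B beats E 19–4.
Every option loses at least one head-to-head, so there is no Condorcet winner.

none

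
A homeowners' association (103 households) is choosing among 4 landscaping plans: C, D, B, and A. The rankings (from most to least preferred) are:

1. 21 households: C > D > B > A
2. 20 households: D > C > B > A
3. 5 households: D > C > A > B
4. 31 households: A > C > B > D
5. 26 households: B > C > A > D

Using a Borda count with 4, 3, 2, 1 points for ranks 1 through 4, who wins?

C: 21·4 + 20·3 + 5·3 + 31·3 + 26·3 = 330
D: 21·3 + 20·4 + 5·4 + 31·1 + 26·1 = 220
B: 21·2 + 20·2 + 5·1 + 31·2 + 26·4 = 253
A: 21·1 + 20·1 + 5·2 + 31·4 + 26·2 = 227
C has the highest Borda score (330).

C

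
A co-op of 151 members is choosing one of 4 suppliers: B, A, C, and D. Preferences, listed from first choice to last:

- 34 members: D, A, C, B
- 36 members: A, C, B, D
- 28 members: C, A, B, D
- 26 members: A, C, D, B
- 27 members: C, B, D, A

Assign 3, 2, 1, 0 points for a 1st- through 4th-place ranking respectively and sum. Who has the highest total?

B: 34·0 + 36·1 + 28·1 + 26·0 + 27·2 = 118
A: 34·2 + 36·3 + 28·2 + 26·3 + 27·0 = 310
C: 34·1 + 36·2 + 28·3 + 26·2 + 27·3 = 323
D: 34·3 + 36·0 + 28·0 + 26·1 + 27·1 = 155
C has the highest Borda score (323).

C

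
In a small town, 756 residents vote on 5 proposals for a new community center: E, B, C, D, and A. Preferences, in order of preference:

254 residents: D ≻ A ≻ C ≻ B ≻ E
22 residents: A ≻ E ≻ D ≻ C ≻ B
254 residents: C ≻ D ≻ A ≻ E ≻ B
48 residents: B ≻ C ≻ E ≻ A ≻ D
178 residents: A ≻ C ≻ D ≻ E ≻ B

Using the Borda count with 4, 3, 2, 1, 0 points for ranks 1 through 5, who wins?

C

E: 254·0 + 22·3 + 254·1 + 48·2 + 178·1 = 594
B: 254·1 + 22·0 + 254·0 + 48·4 + 178·0 = 446
C: 254·2 + 22·1 + 254·4 + 48·3 + 178·3 = 2224
D: 254·4 + 22·2 + 254·3 + 48·0 + 178·2 = 2178
A: 254·3 + 22·4 + 254·2 + 48·1 + 178·4 = 2118
C has the highest Borda score (2224).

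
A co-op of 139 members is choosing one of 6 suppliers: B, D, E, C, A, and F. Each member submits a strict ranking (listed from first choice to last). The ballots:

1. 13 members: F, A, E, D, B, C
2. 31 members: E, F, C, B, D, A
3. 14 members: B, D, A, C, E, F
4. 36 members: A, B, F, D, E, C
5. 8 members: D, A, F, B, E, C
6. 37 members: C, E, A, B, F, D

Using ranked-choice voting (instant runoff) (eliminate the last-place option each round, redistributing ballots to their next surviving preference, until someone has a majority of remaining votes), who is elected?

Round 1: B 14, D 8, E 31, C 37, A 36, F 13. Eliminate D.
Round 2: B 14, E 31, C 37, A 44, F 13. Eliminate F.
Round 3: B 14, E 31, C 37, A 57. Eliminate B.
Round 4: E 31, C 37, A 71. A has a majority.

A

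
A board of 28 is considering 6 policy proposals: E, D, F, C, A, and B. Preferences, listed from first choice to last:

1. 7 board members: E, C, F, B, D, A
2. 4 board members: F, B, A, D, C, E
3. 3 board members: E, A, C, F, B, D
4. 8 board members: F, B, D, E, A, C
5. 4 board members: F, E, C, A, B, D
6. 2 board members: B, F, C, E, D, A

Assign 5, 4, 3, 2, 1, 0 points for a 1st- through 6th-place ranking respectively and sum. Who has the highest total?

E: 7·5 + 4·0 + 3·5 + 8·2 + 4·4 + 2·2 = 86
D: 7·1 + 4·2 + 3·0 + 8·3 + 4·0 + 2·1 = 41
F: 7·3 + 4·5 + 3·2 + 8·5 + 4·5 + 2·4 = 115
C: 7·4 + 4·1 + 3·3 + 8·0 + 4·3 + 2·3 = 59
A: 7·0 + 4·3 + 3·4 + 8·1 + 4·2 + 2·0 = 40
B: 7·2 + 4·4 + 3·1 + 8·4 + 4·1 + 2·5 = 79
F has the highest Borda score (115).

F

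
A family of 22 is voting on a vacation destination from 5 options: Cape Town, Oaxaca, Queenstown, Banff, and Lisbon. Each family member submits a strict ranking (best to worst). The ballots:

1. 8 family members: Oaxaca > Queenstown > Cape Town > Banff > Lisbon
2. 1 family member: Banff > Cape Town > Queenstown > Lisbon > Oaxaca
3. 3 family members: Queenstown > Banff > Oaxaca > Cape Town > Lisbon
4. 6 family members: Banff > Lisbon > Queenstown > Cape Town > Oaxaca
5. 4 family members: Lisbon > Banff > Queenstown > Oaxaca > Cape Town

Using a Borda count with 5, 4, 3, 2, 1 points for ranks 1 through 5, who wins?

Cape Town: 8·3 + 1·4 + 3·2 + 6·2 + 4·1 = 50
Oaxaca: 8·5 + 1·1 + 3·3 + 6·1 + 4·2 = 64
Queenstown: 8·4 + 1·3 + 3·5 + 6·3 + 4·3 = 80
Banff: 8·2 + 1·5 + 3·4 + 6·5 + 4·4 = 79
Lisbon: 8·1 + 1·2 + 3·1 + 6·4 + 4·5 = 57
Queenstown has the highest Borda score (80).

Queenstown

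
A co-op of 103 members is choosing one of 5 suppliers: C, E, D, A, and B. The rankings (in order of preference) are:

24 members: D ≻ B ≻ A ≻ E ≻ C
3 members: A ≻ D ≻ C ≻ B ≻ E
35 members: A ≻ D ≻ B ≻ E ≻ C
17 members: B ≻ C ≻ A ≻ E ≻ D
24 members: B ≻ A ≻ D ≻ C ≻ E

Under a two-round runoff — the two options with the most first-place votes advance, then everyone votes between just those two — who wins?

B

Round 1 first-place votes: C 0, E 0, D 24, A 38, B 41.
B and A advance.
Runoff: B is preferred to A by 65 voters; A by 38.
B wins the runoff.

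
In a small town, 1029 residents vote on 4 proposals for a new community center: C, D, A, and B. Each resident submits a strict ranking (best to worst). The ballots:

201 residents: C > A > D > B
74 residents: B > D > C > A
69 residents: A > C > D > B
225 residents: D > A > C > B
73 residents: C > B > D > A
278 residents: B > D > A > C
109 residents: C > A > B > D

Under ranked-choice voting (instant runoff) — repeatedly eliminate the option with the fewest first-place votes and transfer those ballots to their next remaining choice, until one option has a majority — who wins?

C

Round 1: C 383, D 225, A 69, B 352. Eliminate A.
Round 2: C 452, D 225, B 352. Eliminate D.
Round 3: C 677, B 352. C has a majority.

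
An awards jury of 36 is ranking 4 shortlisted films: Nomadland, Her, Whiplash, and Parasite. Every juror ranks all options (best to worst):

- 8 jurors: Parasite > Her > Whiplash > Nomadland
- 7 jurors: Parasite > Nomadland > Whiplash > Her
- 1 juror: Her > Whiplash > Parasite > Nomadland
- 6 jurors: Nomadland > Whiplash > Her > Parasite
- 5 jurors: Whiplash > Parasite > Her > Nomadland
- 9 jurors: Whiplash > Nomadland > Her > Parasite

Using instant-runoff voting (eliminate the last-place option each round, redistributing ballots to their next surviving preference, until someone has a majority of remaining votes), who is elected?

Round 1: Nomadland 6, Her 1, Whiplash 14, Parasite 15. Eliminate Her.
Round 2: Nomadland 6, Whiplash 15, Parasite 15. Eliminate Nomadland.
Round 3: Whiplash 21, Parasite 15. Whiplash has a majority.

Whiplash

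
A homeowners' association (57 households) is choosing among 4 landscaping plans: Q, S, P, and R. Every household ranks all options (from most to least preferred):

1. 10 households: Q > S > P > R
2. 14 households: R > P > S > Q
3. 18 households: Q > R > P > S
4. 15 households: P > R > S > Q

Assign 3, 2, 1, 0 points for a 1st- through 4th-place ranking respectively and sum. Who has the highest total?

R

Q: 10·3 + 14·0 + 18·3 + 15·0 = 84
S: 10·2 + 14·1 + 18·0 + 15·1 = 49
P: 10·1 + 14·2 + 18·1 + 15·3 = 101
R: 10·0 + 14·3 + 18·2 + 15·2 = 108
R has the highest Borda score (108).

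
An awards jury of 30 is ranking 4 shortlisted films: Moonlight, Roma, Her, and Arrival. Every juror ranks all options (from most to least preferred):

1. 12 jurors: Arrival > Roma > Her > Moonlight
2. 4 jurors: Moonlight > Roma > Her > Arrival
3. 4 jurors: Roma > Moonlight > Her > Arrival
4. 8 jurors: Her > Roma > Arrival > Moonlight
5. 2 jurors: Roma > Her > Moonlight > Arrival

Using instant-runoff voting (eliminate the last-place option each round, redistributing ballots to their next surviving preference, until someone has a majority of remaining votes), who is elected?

Round 1: Moonlight 4, Roma 6, Her 8, Arrival 12. Eliminate Moonlight.
Round 2: Roma 10, Her 8, Arrival 12. Eliminate Her.
Round 3: Roma 18, Arrival 12. Roma has a majority.

Roma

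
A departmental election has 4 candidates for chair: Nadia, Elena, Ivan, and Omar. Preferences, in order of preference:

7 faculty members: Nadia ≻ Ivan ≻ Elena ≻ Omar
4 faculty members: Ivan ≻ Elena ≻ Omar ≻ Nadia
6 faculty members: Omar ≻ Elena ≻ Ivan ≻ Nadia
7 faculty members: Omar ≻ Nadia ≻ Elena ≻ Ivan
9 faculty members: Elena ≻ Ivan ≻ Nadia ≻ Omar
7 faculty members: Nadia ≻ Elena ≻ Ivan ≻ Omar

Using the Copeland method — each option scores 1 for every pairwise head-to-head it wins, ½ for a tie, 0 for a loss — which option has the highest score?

Nadia

Nadia: beats Elena, Ivan, and Omar → score 3.
Elena: beats Ivan and Omar; loses to Nadia → score 2.
Ivan: beats Omar; loses to Nadia and Elena → score 1.
Omar: loses to Nadia, Elena, and Ivan → score 0.
Nadia has the best pairwise record.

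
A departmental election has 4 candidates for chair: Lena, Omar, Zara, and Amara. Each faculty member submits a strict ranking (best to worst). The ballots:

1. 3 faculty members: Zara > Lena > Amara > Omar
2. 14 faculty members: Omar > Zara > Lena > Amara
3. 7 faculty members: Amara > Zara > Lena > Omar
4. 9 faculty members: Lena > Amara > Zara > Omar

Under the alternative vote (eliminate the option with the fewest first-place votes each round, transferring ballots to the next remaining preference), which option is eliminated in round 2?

Amara

Round 1: Lena 9, Omar 14, Zara 3, Amara 7. Eliminate Zara.
Round 2: Lena 12, Omar 14, Amara 7. Eliminate Amara.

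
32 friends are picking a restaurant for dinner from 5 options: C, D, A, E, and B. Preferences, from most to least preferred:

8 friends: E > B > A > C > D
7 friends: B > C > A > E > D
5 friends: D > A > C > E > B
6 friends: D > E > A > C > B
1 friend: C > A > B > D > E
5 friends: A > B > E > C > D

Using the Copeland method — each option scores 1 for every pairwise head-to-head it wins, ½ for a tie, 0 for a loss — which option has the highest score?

C: beats D; loses to A, E, and B → score 1.
D: loses to C, A, E, and B → score 0.
A: beats C, D, E, and B → score 4.
E: beats C, D, and B; loses to A → score 3.
B: beats C and D; loses to A and E → score 2.
A has the best pairwise record.

A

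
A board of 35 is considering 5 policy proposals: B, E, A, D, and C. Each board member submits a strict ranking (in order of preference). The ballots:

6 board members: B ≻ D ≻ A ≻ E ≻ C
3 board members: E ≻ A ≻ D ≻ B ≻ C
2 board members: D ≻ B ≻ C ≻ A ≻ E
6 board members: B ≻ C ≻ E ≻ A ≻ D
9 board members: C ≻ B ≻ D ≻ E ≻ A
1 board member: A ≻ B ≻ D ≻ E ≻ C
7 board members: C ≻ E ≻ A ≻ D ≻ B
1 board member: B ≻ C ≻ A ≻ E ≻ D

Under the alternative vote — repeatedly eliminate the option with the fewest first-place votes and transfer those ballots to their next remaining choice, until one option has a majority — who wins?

B

Round 1: B 13, E 3, A 1, D 2, C 16. Eliminate A.
Round 2: B 14, E 3, D 2, C 16. Eliminate D.
Round 3: B 16, E 3, C 16. Eliminate E.
Round 4: B 19, C 16. B has a majority.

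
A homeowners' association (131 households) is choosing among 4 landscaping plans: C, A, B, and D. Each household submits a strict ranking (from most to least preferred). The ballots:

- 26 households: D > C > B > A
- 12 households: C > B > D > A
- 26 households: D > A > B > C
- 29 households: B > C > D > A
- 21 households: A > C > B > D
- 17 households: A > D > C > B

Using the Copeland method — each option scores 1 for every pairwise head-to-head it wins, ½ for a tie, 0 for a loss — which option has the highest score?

D

C: beats A and B; loses to D → score 2.
A: loses to C, B, and D → score 0.
B: beats A; loses to C and D → score 1.
D: beats C, A, and B → score 3.
D has the best pairwise record.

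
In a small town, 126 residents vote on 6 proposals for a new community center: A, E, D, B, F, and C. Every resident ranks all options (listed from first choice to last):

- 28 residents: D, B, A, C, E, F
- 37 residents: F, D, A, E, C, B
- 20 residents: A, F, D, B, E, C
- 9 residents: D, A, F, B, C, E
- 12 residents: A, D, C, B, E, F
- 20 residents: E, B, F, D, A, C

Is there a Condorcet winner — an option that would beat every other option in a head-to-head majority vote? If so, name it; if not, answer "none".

none

Checking pairwise contests:
D beats A 94–32.
A beats E 106–20.
F beats D 77–49.
A beats B 78–48.
A beats F 69–57.
A beats C 126–0.
Every option loses at least one head-to-head, so there is no Condorcet winner.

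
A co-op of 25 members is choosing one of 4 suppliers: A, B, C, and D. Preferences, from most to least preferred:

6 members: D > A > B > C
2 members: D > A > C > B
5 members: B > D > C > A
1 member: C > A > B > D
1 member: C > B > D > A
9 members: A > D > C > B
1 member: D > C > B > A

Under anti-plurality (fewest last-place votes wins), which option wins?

D

Last-place votes: A 7, B 11, C 6, D 1.
D is ranked last by the fewest voters, so D wins.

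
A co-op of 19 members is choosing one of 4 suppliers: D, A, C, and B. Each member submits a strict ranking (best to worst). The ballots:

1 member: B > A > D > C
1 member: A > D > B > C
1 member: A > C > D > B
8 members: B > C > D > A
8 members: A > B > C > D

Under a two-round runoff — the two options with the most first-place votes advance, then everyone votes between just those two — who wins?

A

Round 1 first-place votes: D 0, A 10, C 0, B 9.
A and B advance.
Runoff: A is preferred to B by 10 voters; B by 9.
A wins the runoff.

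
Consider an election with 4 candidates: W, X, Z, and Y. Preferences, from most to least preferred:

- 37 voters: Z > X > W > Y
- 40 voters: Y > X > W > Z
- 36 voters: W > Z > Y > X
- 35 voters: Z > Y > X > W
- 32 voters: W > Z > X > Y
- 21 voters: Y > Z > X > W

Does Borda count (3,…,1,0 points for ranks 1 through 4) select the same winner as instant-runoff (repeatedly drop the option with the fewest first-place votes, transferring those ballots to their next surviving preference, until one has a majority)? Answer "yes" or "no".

Borda — scores: W 281, X 242, Z 394, Y 289. Winner: Z.
Instant-runoff — R1 W 68, X 0, Z 72, Y 61 (X out); R2 W 68, Z 72, Y 61 (Y out); R3 W 108, Z 93 (W winner). Winner: W.
The two methods disagree.

no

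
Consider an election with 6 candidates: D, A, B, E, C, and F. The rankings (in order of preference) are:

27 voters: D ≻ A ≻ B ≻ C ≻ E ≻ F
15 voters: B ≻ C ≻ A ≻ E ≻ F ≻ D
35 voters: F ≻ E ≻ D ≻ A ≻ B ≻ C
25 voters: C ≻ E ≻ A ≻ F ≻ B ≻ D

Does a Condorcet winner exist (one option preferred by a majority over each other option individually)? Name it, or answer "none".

none

Checking pairwise contests:
E beats D 75–27.
D beats A 62–40.
D beats B 62–40.
C beats E 67–35.
D beats C 62–40.
A beats F 67–35.
Every option loses at least one head-to-head, so there is no Condorcet winner.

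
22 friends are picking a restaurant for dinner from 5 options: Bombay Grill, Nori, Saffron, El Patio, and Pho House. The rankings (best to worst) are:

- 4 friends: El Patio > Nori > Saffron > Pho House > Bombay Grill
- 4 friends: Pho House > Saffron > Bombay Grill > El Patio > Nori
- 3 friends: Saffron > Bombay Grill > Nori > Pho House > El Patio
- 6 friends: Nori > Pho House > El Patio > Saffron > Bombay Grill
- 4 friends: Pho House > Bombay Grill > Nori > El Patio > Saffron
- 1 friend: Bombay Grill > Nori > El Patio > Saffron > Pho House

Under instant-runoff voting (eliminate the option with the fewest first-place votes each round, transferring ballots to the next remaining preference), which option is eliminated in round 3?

El Patio

Round 1: Bombay Grill 1, Nori 6, Saffron 3, El Patio 4, Pho House 8. Eliminate Bombay Grill.
Round 2: Nori 7, Saffron 3, El Patio 4, Pho House 8. Eliminate Saffron.
Round 3: Nori 10, El Patio 4, Pho House 8. Eliminate El Patio.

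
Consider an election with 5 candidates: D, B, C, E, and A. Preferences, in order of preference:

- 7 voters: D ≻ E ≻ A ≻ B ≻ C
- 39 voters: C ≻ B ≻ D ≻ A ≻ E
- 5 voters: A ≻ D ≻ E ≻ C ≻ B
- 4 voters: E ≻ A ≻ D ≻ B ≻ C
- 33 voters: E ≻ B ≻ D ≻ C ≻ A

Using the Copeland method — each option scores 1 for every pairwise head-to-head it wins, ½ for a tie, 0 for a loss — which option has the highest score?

D

D: beats C, E, and A; loses to B → score 3.
B: beats D and A; ties C; loses to E → score 2.5.
C: beats A; ties B; loses to D and E → score 1.5.
E: beats B and C; ties A; loses to D → score 2.5.
A: ties E; loses to D, B, and C → score 0.5.
D has the best pairwise record.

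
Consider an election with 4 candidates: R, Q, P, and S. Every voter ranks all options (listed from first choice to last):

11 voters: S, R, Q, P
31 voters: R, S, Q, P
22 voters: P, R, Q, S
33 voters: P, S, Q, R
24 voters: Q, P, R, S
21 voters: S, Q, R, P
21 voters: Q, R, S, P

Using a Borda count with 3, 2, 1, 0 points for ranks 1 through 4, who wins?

Q

R: 11·2 + 31·3 + 22·2 + 33·0 + 24·1 + 21·1 + 21·2 = 246
Q: 11·1 + 31·1 + 22·1 + 33·1 + 24·3 + 21·2 + 21·3 = 274
P: 11·0 + 31·0 + 22·3 + 33·3 + 24·2 + 21·0 + 21·0 = 213
S: 11·3 + 31·2 + 22·0 + 33·2 + 24·0 + 21·3 + 21·1 = 245
Q has the highest Borda score (274).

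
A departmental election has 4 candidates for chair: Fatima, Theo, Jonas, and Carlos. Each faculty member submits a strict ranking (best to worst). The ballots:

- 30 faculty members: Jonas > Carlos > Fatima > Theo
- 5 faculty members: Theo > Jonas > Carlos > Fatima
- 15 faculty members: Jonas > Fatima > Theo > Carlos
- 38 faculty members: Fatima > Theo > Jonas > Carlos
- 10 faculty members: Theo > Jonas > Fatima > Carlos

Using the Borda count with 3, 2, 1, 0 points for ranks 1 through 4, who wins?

Jonas

Fatima: 30·1 + 5·0 + 15·2 + 38·3 + 10·1 = 184
Theo: 30·0 + 5·3 + 15·1 + 38·2 + 10·3 = 136
Jonas: 30·3 + 5·2 + 15·3 + 38·1 + 10·2 = 203
Carlos: 30·2 + 5·1 + 15·0 + 38·0 + 10·0 = 65
Jonas has the highest Borda score (203).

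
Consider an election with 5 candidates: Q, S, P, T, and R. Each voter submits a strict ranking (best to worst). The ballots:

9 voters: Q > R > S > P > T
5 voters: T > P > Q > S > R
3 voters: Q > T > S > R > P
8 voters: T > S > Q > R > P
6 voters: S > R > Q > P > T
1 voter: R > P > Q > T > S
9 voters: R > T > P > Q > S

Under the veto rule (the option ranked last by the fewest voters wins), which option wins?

Q

Last-place votes: Q 0, S 10, P 11, T 15, R 5.
Q is ranked last by the fewest voters, so Q wins.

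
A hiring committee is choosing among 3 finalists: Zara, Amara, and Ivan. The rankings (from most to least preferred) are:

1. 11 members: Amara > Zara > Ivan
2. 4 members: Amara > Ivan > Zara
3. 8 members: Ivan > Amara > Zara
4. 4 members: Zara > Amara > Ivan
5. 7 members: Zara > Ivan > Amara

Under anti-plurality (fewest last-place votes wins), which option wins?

Last-place votes: Zara 12, Amara 7, Ivan 15.
Amara is ranked last by the fewest voters, so Amara wins.

Amara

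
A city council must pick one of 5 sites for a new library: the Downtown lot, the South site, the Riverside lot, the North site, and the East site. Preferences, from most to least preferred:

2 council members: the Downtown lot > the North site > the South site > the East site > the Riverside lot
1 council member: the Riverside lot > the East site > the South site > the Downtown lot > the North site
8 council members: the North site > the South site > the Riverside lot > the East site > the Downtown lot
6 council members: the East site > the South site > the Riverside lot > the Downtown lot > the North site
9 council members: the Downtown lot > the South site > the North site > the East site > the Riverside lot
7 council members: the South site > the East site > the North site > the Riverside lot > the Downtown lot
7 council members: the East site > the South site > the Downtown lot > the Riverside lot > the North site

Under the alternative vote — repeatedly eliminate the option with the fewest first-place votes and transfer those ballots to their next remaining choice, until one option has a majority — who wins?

Round 1: the Downtown lot 11, the South site 7, the Riverside lot 1, the North site 8, the East site 13. Eliminate the Riverside lot.
Round 2: the Downtown lot 11, the South site 7, the North site 8, the East site 14. Eliminate the South site.
Round 3: the Downtown lot 11, the North site 8, the East site 21. The East site has a majority.

the East site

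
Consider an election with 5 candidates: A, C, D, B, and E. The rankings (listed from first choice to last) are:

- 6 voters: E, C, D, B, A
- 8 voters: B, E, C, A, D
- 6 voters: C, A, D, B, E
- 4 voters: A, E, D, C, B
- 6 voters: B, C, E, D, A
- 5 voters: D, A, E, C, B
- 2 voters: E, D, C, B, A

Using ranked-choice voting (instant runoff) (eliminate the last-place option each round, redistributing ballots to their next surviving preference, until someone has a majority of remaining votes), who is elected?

B

Round 1: A 4, C 6, D 5, B 14, E 8. Eliminate A.
Round 2: C 6, D 5, B 14, E 12. Eliminate D.
Round 3: C 6, B 14, E 17. Eliminate C.
Round 4: B 20, E 17. B has a majority.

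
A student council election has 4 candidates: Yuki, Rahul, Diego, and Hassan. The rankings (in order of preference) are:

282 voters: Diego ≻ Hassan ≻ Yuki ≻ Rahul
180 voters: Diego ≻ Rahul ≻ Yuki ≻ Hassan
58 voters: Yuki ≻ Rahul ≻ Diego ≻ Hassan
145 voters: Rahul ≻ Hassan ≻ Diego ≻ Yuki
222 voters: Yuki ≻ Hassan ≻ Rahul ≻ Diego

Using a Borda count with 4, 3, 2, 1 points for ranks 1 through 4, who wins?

Diego

Yuki: 282·2 + 180·2 + 58·4 + 145·1 + 222·4 = 2189
Rahul: 282·1 + 180·3 + 58·3 + 145·4 + 222·2 = 2020
Diego: 282·4 + 180·4 + 58·2 + 145·2 + 222·1 = 2476
Hassan: 282·3 + 180·1 + 58·1 + 145·3 + 222·3 = 2185
Diego has the highest Borda score (2476).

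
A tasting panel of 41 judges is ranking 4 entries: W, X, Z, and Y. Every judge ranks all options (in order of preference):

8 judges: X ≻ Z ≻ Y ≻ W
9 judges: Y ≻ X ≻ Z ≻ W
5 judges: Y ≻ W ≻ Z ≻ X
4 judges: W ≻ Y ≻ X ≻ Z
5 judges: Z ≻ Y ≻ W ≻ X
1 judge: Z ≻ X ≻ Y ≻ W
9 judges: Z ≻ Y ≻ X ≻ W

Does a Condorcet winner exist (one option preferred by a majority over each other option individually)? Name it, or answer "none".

none

Checking pairwise contests:
X beats W 27–14.
Y beats X 32–9.
X beats Z 21–20.
Z beats Y 23–18.
Every option loses at least one head-to-head, so there is no Condorcet winner.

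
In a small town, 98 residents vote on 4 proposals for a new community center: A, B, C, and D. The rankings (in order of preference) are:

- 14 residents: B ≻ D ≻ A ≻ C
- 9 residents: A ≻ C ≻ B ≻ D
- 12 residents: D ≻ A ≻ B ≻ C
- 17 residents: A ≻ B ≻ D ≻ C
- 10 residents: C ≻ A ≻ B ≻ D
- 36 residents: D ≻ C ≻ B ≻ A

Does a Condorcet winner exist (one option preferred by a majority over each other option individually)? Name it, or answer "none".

none

Checking pairwise contests:
B beats A 50–48.
C beats B 55–43.
A beats C 52–46.
B beats D 50–48.
Every option loses at least one head-to-head, so there is no Condorcet winner.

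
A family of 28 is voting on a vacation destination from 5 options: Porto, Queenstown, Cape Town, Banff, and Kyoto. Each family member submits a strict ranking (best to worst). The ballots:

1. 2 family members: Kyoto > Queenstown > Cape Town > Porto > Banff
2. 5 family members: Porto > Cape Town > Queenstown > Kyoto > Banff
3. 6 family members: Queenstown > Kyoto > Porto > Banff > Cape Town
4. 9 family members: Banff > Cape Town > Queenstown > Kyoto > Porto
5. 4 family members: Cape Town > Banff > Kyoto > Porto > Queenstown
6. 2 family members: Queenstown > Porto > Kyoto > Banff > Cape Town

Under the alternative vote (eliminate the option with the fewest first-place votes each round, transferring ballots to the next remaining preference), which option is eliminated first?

Round 1: Porto 5, Queenstown 8, Cape Town 4, Banff 9, Kyoto 2. Eliminate Kyoto.

Kyoto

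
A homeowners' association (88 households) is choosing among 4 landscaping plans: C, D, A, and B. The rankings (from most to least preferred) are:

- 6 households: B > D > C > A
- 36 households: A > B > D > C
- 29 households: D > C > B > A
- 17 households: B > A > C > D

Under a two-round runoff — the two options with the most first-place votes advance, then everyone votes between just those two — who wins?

Round 1 first-place votes: C 0, D 29, A 36, B 23.
A and D advance.
Runoff: A is preferred to D by 53 voters; D by 35.
A wins the runoff.

A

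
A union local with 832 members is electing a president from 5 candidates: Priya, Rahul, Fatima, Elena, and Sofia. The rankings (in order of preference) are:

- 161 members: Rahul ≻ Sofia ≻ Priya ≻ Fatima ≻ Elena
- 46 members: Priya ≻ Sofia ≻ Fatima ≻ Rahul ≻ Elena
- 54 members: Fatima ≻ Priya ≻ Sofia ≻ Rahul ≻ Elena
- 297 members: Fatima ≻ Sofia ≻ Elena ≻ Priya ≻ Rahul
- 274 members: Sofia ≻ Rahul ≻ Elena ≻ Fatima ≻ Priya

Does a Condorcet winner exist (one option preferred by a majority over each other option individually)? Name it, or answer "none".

Sofia vs Priya: 732–100 for Sofia.
Sofia vs Rahul: 671–161 for Sofia.
Sofia vs Fatima: 481–351 for Sofia.
Sofia vs Elena: 832–0 for Sofia.
Sofia beats every other option head-to-head.

Sofia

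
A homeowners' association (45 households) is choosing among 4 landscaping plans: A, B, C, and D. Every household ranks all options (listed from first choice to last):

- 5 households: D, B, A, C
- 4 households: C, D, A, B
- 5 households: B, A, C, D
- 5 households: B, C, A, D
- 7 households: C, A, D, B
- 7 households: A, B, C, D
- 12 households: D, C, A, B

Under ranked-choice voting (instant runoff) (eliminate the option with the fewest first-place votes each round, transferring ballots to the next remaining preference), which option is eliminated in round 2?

C

Round 1: A 7, B 10, C 11, D 17. Eliminate A.
Round 2: B 17, C 11, D 17. Eliminate C.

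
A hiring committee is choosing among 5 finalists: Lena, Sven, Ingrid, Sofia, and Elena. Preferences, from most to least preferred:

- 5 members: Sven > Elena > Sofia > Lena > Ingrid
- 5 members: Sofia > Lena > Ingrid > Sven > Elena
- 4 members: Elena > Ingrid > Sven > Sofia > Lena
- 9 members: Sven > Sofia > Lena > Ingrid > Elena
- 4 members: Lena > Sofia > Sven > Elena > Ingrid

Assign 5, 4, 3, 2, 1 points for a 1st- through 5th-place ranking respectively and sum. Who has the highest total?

Sven

Lena: 5·2 + 5·4 + 4·1 + 9·3 + 4·5 = 81
Sven: 5·5 + 5·2 + 4·3 + 9·5 + 4·3 = 104
Ingrid: 5·1 + 5·3 + 4·4 + 9·2 + 4·1 = 58
Sofia: 5·3 + 5·5 + 4·2 + 9·4 + 4·4 = 100
Elena: 5·4 + 5·1 + 4·5 + 9·1 + 4·2 = 62
Sven has the highest Borda score (104).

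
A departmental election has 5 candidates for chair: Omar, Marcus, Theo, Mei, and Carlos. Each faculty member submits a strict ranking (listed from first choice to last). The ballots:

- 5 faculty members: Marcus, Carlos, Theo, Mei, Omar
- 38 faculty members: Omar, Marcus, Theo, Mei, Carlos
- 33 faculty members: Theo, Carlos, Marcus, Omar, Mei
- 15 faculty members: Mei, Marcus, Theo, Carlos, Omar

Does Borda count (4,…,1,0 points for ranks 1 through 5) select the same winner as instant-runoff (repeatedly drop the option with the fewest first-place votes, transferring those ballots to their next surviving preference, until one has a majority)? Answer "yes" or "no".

yes

Borda — scores: Omar 185, Marcus 245, Theo 248, Mei 103, Carlos 129. Winner: Theo.
Instant-runoff — R1 Omar 38, Marcus 5, Theo 33, Mei 15, Carlos 0 (Carlos out); R2 Omar 38, Marcus 5, Theo 33, Mei 15 (Marcus out); R3 Omar 38, Theo 38, Mei 15 (Mei out); R4 Omar 38, Theo 53 (Theo winner). Winner: Theo.
The two methods agree.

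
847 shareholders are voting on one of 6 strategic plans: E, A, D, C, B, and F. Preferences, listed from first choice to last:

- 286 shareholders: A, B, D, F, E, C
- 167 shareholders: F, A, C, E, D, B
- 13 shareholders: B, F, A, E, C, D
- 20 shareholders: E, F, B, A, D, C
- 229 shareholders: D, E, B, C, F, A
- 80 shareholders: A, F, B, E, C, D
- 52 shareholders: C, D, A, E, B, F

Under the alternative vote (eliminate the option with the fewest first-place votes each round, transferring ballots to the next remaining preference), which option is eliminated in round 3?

Round 1: E 20, A 366, D 229, C 52, B 13, F 167. Eliminate B.
Round 2: E 20, A 366, D 229, C 52, F 180. Eliminate E.
Round 3: A 366, D 229, C 52, F 200. Eliminate C.

C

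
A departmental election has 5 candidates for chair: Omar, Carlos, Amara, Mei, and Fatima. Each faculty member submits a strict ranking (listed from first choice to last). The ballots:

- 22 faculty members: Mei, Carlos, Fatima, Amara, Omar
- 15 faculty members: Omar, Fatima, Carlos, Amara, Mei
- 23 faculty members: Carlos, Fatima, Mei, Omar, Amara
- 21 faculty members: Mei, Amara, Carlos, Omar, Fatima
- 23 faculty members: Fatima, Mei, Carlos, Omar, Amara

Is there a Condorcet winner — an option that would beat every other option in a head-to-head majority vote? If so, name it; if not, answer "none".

Checking pairwise contests:
Carlos beats Omar 89–15.
Mei beats Carlos 66–38.
Omar beats Amara 61–43.
Fatima beats Mei 61–43.
Carlos beats Fatima 66–38.
Every option loses at least one head-to-head, so there is no Condorcet winner.

none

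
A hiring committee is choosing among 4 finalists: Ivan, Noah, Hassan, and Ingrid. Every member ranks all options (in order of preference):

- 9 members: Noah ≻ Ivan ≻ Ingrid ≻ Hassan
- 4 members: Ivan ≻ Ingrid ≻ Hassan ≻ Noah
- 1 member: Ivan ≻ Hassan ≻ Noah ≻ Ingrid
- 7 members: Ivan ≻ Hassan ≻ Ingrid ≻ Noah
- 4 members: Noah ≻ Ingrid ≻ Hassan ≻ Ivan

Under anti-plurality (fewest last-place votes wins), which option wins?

Ingrid

Last-place votes: Ivan 4, Noah 11, Hassan 9, Ingrid 1.
Ingrid is ranked last by the fewest voters, so Ingrid wins.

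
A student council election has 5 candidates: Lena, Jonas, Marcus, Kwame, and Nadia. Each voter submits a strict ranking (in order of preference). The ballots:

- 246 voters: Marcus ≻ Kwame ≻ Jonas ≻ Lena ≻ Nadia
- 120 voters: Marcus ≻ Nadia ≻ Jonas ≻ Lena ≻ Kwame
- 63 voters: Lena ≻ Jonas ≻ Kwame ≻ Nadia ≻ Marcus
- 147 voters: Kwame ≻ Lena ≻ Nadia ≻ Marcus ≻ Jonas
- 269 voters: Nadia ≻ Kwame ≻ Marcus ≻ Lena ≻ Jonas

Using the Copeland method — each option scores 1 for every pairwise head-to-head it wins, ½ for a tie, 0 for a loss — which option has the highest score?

Kwame

Lena: beats Jonas and Nadia; loses to Marcus and Kwame → score 2.
Jonas: loses to Lena, Marcus, Kwame, and Nadia → score 0.
Marcus: beats Lena and Jonas; loses to Kwame and Nadia → score 2.
Kwame: beats Lena, Jonas, Marcus, and Nadia → score 4.
Nadia: beats Jonas and Marcus; loses to Lena and Kwame → score 2.
Kwame has the best pairwise record.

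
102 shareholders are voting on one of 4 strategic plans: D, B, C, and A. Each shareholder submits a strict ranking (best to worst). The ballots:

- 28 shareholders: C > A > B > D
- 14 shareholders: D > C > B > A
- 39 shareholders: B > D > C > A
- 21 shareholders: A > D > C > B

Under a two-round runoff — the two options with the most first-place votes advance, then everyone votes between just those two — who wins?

C

Round 1 first-place votes: D 14, B 39, C 28, A 21.
B and C advance.
Runoff: B is preferred to C by 39 voters; C by 63.
C wins the runoff.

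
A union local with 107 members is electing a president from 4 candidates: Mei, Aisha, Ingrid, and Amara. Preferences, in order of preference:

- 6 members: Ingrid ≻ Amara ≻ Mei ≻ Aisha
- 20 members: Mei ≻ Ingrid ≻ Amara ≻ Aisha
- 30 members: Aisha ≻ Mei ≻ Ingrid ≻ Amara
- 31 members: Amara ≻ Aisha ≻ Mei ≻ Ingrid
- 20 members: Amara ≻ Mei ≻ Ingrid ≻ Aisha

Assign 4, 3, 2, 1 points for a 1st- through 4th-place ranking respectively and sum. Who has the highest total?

Mei: 6·2 + 20·4 + 30·3 + 31·2 + 20·3 = 304
Aisha: 6·1 + 20·1 + 30·4 + 31·3 + 20·1 = 259
Ingrid: 6·4 + 20·3 + 30·2 + 31·1 + 20·2 = 215
Amara: 6·3 + 20·2 + 30·1 + 31·4 + 20·4 = 292
Mei has the highest Borda score (304).

Mei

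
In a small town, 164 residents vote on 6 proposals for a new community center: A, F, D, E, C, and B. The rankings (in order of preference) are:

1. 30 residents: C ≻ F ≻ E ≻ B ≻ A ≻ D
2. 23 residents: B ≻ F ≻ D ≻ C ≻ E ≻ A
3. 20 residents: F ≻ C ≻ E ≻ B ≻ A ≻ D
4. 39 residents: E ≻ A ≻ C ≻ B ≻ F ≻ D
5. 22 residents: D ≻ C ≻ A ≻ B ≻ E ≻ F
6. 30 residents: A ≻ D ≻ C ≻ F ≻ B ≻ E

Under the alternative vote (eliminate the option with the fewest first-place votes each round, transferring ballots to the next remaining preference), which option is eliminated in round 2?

D

Round 1: A 30, F 20, D 22, E 39, C 30, B 23. Eliminate F.
Round 2: A 30, D 22, E 39, C 50, B 23. Eliminate D.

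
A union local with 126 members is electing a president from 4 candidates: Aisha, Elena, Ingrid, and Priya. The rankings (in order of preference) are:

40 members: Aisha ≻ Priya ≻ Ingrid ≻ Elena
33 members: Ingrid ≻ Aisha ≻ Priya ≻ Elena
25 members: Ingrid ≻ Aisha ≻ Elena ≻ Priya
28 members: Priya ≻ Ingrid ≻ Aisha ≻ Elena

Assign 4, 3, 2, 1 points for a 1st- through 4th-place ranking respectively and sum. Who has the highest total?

Ingrid

Aisha: 40·4 + 33·3 + 25·3 + 28·2 = 390
Elena: 40·1 + 33·1 + 25·2 + 28·1 = 151
Ingrid: 40·2 + 33·4 + 25·4 + 28·3 = 396
Priya: 40·3 + 33·2 + 25·1 + 28·4 = 323
Ingrid has the highest Borda score (396).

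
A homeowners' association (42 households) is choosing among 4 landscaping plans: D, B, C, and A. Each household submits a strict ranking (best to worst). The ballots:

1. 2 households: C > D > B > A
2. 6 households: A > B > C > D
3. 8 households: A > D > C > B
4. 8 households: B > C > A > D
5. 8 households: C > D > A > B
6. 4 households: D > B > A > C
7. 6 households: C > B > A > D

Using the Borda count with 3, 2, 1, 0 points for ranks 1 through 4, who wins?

D: 2·2 + 6·0 + 8·2 + 8·0 + 8·2 + 4·3 + 6·0 = 48
B: 2·1 + 6·2 + 8·0 + 8·3 + 8·0 + 4·2 + 6·2 = 58
C: 2·3 + 6·1 + 8·1 + 8·2 + 8·3 + 4·0 + 6·3 = 78
A: 2·0 + 6·3 + 8·3 + 8·1 + 8·1 + 4·1 + 6·1 = 68
C has the highest Borda score (78).

C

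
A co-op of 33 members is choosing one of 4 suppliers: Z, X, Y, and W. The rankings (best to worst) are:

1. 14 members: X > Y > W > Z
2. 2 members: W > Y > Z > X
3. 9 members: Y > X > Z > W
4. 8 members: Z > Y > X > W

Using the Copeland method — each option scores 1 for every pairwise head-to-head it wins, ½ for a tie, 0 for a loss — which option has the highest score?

Z: beats W; loses to X and Y → score 1.
X: beats Z and W; loses to Y → score 2.
Y: beats Z, X, and W → score 3.
W: loses to Z, X, and Y → score 0.
Y has the best pairwise record.

Y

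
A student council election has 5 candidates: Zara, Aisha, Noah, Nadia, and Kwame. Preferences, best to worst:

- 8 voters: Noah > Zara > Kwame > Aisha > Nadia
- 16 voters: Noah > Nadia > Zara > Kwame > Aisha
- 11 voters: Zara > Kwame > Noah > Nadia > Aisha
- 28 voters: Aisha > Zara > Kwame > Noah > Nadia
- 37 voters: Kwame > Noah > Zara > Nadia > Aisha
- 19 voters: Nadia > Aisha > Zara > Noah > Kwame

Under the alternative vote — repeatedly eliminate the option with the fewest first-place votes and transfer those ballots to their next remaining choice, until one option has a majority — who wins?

Round 1: Zara 11, Aisha 28, Noah 24, Nadia 19, Kwame 37. Eliminate Zara.
Round 2: Aisha 28, Noah 24, Nadia 19, Kwame 48. Eliminate Nadia.
Round 3: Aisha 47, Noah 24, Kwame 48. Eliminate Noah.
Round 4: Aisha 47, Kwame 72. Kwame has a majority.

Kwame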